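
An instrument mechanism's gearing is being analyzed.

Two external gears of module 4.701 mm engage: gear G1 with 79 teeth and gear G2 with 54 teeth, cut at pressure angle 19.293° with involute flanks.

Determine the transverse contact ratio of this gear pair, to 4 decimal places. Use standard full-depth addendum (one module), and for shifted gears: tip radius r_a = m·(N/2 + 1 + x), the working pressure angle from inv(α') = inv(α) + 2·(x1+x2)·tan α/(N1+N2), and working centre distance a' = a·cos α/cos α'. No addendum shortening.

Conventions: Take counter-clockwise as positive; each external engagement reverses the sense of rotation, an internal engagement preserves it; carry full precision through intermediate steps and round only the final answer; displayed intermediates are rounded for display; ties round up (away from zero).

recognized (one external pair, fixed centres): single-mesh tooth geometry, m = 4.701, N1 = 79, N2 = 54
base radii: r_b1 = 175.261424, r_b2 = 119.798948
tip radii: r_a1 = 190.390500, r_a2 = 131.628000
no profile shift: α' = α, a' = a
action lengths: √(r_a1²−r_b1²) = 74.377254, √(r_a2²−r_b2²) = 54.535699
base pitch p_b = π·m·cos α = 13.939241
CR = (74.377254 + 54.535699 − 312.616500·sin 19.29300°)/13.939241 = 1.838317
contact ratio ≈ 1.8383

1.8383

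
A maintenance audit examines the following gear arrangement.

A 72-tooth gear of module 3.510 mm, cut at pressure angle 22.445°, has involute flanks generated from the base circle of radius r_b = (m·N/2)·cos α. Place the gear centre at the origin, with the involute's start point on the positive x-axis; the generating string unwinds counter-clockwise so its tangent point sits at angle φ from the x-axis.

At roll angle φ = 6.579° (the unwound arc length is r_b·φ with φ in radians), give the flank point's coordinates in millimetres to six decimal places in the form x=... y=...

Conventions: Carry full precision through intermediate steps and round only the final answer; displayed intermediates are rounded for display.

recognized (one wheel, involute flank): single-mesh tooth geometry, m = 3.510, N = 72
pitch radius r_p = m·N/2 = 3.510·72/2 = 126.360000
base radius r_b = r_p·cos α = 126.360000·cos 22.445° = 116.787782
roll angle φ = 6.579° = 0.11482521 rad
x = r_b·(cos φ + φ·sin φ) = 117.555160
y = r_b·(sin φ − φ·cos φ) = 0.058859

x=117.555160 y=0.058859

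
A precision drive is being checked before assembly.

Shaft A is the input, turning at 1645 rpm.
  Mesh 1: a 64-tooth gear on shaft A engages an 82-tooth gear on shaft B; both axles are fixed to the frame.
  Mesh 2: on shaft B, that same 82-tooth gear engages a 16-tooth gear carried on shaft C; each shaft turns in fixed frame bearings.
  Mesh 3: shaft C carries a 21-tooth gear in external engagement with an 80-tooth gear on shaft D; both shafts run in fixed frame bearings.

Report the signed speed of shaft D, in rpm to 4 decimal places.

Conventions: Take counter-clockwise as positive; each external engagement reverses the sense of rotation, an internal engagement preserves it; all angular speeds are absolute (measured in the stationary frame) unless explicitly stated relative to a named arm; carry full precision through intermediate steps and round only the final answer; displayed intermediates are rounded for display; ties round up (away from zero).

recognized (4 fixed axles, 3 meshes): fixed-axis compound train
mesh 1 [64T→82T]: ω = 1645.0000×64/82 = 1283.9024 rpm, sense flips to −
mesh 2 [82T→16T]: ω = 1283.9024×82/16 = 6580.0000 rpm, sense flips to +
mesh 3 [21T→80T]: ω = 6580.0000×21/80 = 1727.2500 rpm, sense flips to −
signed output speed = -1727.2500 rpm

-1727.2500 rpm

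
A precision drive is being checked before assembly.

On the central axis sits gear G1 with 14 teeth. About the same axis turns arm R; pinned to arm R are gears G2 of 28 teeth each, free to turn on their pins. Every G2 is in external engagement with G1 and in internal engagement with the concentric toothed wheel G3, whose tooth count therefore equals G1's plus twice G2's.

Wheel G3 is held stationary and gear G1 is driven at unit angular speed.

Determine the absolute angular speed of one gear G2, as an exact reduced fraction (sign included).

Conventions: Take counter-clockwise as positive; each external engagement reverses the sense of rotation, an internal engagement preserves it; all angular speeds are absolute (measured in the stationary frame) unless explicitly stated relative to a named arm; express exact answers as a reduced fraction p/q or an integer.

-1/4

class = planetary set [G3 = 14+2·28 = 70; Willis about the carrier]
ring teeth: 14 + 2·28 = 70
14(ω_sun−ω_arm) = −70(ω_ring−ω_arm),  ω_ring = 0, ω_sun = 1
14(1−ω_arm) = −70(0−ω_arm)  ⇒  84·ω_arm = 14  ⇒  ω_arm = 1/6
sun–planet mesh: 14·(1−1/6) = −28·(ω_p−ω_arm)  ⇒  ω_p−ω_arm = -5/12
ω_p = 1/6 − 5/12 = -1/4
exact speed ratio = -1/4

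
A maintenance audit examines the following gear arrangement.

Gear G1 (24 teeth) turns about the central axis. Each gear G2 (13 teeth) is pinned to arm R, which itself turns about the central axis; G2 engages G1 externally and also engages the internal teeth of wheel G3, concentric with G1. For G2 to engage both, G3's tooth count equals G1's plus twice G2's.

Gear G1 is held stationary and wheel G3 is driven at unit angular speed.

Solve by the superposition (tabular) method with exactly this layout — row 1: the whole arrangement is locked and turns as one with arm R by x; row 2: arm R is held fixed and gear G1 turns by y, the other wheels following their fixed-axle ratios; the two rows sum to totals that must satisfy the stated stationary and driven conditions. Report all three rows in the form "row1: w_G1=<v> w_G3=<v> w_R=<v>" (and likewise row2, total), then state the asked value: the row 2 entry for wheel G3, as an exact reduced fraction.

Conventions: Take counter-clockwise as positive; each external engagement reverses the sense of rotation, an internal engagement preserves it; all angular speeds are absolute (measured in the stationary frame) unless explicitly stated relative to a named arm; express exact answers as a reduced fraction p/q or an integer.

row1: w_G1=25/37 w_G3=25/37 w_R=25/37
row2: w_G1=-25/37 w_G3=12/37 w_R=0
total: w_G1=0 w_G3=1 w_R=25/37
asked value: 12/37

planetary set (24T centre, 13T on arm, 50T internal) — Willis relation
row 1: whole set turns with the arm by x
superposition row 2 [arm held]: sun y, ring −(24/50)·y, arm 0
boundary: total ω_sun = x + y = 0 and total ω_ring = x − (24/50)·y = 1  ⇒  y = -25/37, x = 25/37
row 2 ring = −(24/50)·(-25/37) = 12/37
totals (row 1 + row 2): sun 25/37 + (-25/37) = 0, ring 25/37 + 12/37 = 1, arm 25/37 + 0 = 25/37
asked cell (row2, ring) = 12/37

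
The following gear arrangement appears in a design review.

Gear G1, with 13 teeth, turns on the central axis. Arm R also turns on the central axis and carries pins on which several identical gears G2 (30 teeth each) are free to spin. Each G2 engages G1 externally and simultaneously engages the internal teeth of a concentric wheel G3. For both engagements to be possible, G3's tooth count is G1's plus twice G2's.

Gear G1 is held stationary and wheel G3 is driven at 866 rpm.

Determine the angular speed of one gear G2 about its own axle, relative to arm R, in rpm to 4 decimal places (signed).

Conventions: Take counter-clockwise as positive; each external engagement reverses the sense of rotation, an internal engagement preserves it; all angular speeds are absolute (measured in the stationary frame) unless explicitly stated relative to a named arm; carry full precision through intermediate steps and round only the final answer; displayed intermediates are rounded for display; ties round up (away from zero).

+318.5403 rpm

planetary set (13T centre, 30T on arm, 73T internal) — Willis relation
normalise by the input: solve with ω_ring = 1, then scale by 866 rpm
ring teeth: 13 + 2·30 = 73
13(ω_sun−ω_arm) = −73(ω_ring−ω_arm),  ω_sun = 0, ω_ring = 1
13(0−ω_arm) = −73(1−ω_arm)  ⇒  86·ω_arm = 73  ⇒  ω_arm = 73/86
sun–planet mesh: 13·(0−73/86) = −30·(ω_p−ω_arm)  ⇒  ω_p−ω_arm = 949/2580
scale: ω_p−ω_arm = 949/2580 × 866 rpm = +318.5403 rpm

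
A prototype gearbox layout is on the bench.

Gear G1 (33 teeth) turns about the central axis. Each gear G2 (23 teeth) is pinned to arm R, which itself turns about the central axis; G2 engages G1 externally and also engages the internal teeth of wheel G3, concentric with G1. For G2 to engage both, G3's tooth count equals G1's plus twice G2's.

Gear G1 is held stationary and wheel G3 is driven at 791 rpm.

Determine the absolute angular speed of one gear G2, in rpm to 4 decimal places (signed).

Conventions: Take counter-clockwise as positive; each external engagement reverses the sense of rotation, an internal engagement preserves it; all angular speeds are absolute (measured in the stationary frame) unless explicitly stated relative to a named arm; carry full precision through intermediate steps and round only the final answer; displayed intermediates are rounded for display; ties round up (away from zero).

+1358.4565 rpm

topology: planetary set — G1 33T / G2 23T / G3 79T, arm = carrier (Willis)
normalise by the input: solve with ω_ring = 1, then scale by 791 rpm
ring teeth: 33 + 2·23 = 79
33(ω_sun−ω_arm) = −79(ω_ring−ω_arm),  ω_sun = 0, ω_ring = 1
33(0−ω_arm) = −79(1−ω_arm)  ⇒  112·ω_arm = 79  ⇒  ω_arm = 79/112
sun–planet mesh: 33·(0−79/112) = −23·(ω_p−ω_arm)  ⇒  ω_p−ω_arm = 2607/2576
ω_p = 79/112 + 2607/2576 = 79/46
scale: ω_p = 79/46 × 791 rpm = +1358.4565 rpm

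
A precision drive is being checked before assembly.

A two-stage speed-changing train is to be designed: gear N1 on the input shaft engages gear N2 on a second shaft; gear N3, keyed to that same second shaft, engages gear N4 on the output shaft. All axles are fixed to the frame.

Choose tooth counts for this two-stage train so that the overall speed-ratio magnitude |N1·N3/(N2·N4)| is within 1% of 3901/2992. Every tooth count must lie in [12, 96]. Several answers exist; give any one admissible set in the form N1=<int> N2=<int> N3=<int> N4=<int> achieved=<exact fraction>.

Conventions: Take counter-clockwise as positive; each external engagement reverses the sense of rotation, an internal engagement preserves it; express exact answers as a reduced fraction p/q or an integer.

N1=47 N2=34 N3=83 N4=88 achieved=3901/2992

design class (target 3901/2992): fixed-axis compound train
target = 3901/2992 in lowest terms: an exact hit needs N1·N3 = k·3901 and N2·N4 = k·2992 for one integer k, every count in [12, 96]; additionally prefer no 1:1 stage (N1 ≠ N2, N3 ≠ N4)
k = 1: N1·N3 = 3901 = 47·83, N2·N4 = 2992 = 34·88
achieved = 47·83/(34·88) = 3901/2992; |achieved − target| = 0 ≤ 3901/299200 ✓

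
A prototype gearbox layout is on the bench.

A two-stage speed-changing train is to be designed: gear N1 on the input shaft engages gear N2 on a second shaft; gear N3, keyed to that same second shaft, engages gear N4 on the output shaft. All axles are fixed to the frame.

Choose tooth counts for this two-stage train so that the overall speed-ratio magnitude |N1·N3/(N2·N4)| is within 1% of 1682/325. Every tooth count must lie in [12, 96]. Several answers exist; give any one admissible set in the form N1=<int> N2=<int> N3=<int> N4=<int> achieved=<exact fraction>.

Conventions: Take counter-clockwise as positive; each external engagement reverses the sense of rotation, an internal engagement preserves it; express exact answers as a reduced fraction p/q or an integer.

design class (target 1682/325): fixed-axis compound train
target = 1682/325 in lowest terms: an exact hit needs N1·N3 = k·1682 and N2·N4 = k·325 for one integer k, every count in [12, 96]; additionally prefer no 1:1 stage (N1 ≠ N2, N3 ≠ N4)
k = 1: N1·N3 = 1682 = 29·58, N2·N4 = 325 = 13·25
achieved = 29·58/(13·25) = 1682/325; |achieved − target| = 0 ≤ 841/16250 ✓

N1=29 N2=13 N3=58 N4=25 achieved=1682/325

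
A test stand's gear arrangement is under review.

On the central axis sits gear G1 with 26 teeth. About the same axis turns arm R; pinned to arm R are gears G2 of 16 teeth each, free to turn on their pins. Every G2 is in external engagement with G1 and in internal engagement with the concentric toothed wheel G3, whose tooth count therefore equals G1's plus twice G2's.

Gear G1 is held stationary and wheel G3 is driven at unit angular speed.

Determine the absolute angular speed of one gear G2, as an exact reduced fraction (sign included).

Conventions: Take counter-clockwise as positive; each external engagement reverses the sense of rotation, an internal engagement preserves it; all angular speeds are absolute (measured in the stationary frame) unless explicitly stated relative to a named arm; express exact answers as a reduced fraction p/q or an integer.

29/16

class = planetary set [G3 = 26+2·16 = 58; Willis about the carrier]
ring teeth: 26 + 2·16 = 58
26(ω_sun−ω_arm) = −58(ω_ring−ω_arm),  ω_sun = 0, ω_ring = 1
26(0−ω_arm) = −58(1−ω_arm)  ⇒  84·ω_arm = 58  ⇒  ω_arm = 29/42
sun–planet mesh: 26·(0−29/42) = −16·(ω_p−ω_arm)  ⇒  ω_p−ω_arm = 377/336
ω_p = 29/42 + 377/336 = 29/16
exact speed ratio = 29/16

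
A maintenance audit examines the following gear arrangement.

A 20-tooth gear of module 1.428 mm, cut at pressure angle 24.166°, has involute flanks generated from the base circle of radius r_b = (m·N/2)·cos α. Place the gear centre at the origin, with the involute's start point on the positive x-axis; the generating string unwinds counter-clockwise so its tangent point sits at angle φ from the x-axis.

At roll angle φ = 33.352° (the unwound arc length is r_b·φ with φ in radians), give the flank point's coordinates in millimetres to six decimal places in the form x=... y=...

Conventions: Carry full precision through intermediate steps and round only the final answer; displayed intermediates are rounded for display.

x=15.052369 y=0.827913

single-mesh involute tooth geometry (20T wheel at module 1.428)
pitch radius r_p = m·N/2 = 1.428·20/2 = 14.280000
base radius r_b = r_p·cos α = 14.280000·cos 24.166° = 13.028547
roll angle φ = 33.352° = 0.58210221 rad
x = r_b·(cos φ + φ·sin φ) = 15.052369
y = r_b·(sin φ − φ·cos φ) = 0.827913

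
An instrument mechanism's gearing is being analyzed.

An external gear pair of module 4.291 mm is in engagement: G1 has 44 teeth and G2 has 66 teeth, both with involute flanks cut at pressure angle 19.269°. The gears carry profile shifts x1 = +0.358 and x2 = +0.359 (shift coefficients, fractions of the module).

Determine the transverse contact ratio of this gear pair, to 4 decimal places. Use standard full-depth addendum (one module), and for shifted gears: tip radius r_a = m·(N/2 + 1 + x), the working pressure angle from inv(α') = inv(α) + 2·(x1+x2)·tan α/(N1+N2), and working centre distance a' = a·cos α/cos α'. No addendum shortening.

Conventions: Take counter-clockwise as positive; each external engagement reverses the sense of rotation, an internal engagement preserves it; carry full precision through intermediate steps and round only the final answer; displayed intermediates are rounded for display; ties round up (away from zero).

topology: single-mesh involute geometry — m = 4.291, 44T/66T pair
base radii: r_b1 = 89.113566, r_b2 = 133.670349
tip radii: r_a1 = 100.229178, r_a2 = 147.434469
inv(α') = inv(19.269°) + 2·(+0.358+0.359)·tan α/(44+66) = 0.01783759  ⇒  α' = 21.18969°
a' = a·cos α / cos α' = 236.0050·cos 19.269°/cos 21.18969° = 238.938849
action lengths: √(r_a1²−r_b1²) = 45.876579, √(r_a2²−r_b2²) = 62.202576
base pitch p_b = π·m·cos α = 12.725387
CR = (45.876579 + 62.202576 − 238.938849·sin 21.18969°)/12.725387 = 1.706280
contact ratio ≈ 1.7063

1.7063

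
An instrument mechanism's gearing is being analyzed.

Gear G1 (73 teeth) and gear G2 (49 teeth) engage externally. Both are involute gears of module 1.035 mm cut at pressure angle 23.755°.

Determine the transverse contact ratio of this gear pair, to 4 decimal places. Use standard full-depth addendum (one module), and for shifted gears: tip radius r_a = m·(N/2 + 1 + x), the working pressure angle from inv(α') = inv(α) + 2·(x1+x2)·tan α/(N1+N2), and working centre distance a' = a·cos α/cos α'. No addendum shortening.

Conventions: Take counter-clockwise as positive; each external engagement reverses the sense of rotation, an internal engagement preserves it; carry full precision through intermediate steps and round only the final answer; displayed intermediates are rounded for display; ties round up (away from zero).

1.6009

class = single-mesh tooth geometry [involute pair 73T × 49T, m = 1.035]
base radii: r_b1 = 34.576852, r_b2 = 23.209120
tip radii: r_a1 = 38.812500, r_a2 = 26.392500
no profile shift: α' = α, a' = a
action lengths: √(r_a1²−r_b1²) = 17.630981, √(r_a2²−r_b2²) = 12.565860
base pitch p_b = π·m·cos α = 2.976065
CR = (17.630981 + 12.565860 − 63.135000·sin 23.75500°)/2.976065 = 1.600901
contact ratio ≈ 1.6009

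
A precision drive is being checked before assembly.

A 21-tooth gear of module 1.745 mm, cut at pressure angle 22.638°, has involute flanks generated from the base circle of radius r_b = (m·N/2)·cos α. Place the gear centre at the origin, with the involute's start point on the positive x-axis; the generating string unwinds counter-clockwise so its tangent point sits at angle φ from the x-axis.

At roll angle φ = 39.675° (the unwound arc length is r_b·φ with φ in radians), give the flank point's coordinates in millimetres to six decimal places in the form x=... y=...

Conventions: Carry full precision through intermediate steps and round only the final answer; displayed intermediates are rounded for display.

x=20.491995 y=1.783437

class = single-mesh tooth geometry [base-circle involute, m = 1.745, 21T]
pitch radius r_p = m·N/2 = 1.745·21/2 = 18.322500
base radius r_b = r_p·cos α = 18.322500·cos 22.638° = 16.910846
roll angle φ = 39.675° = 0.69245938 rad
x = r_b·(cos φ + φ·sin φ) = 20.491995
y = r_b·(sin φ − φ·cos φ) = 1.783437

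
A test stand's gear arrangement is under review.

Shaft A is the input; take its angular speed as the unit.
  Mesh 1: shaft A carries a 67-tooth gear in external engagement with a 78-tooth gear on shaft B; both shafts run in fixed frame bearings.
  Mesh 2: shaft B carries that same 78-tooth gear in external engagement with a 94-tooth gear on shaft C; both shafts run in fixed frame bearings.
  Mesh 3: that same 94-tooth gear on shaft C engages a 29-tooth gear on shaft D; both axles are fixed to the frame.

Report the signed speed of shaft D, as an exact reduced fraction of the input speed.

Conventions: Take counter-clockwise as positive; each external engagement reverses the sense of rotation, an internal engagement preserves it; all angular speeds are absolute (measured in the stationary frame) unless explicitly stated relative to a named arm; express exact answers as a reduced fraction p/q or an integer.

-67/29

3-mesh fixed-axis compound train (all bearings frame-fixed)
mesh 1 [67T→78T]: |ω|/ω_in = 1×67/78 = 67/78, sense flips to −
mesh 2 [78T→94T]: |ω|/ω_in = (67/78)×78/94 = 67/94, sense flips to +
mesh 3 [94T→29T]: |ω|/ω_in = (67/94)×94/29 = 67/29, sense flips to −
signed output speed (× input speed) = -67/29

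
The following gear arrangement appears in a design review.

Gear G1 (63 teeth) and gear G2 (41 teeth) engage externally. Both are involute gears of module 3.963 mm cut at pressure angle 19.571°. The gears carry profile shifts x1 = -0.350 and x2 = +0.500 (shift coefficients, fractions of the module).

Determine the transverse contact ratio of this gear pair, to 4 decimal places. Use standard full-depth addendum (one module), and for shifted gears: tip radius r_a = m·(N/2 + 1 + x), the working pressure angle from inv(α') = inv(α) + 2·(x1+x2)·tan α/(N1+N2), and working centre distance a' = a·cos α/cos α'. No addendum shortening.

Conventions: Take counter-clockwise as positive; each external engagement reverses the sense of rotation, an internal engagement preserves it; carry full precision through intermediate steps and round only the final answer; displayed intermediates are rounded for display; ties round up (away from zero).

1.7000

topology: single-mesh involute geometry — m = 3.963, 63T/41T pair
base radii: r_b1 = 117.622451, r_b2 = 76.547945
tip radii: r_a1 = 127.410450, r_a2 = 87.186000
inv(α') = inv(19.571°) + 2·(-0.350+0.500)·tan α/(63+41) = 0.01496090  ⇒  α' = 20.02441°
a' = a·cos α / cos α' = 206.0760·cos 19.571°/cos 20.02441° = 206.663883
action lengths: √(r_a1²−r_b1²) = 48.973275, √(r_a2²−r_b2²) = 41.735007
base pitch p_b = π·m·cos α = 11.730852
CR = (48.973275 + 41.735007 − 206.663883·sin 20.02441°)/11.730852 = 1.699991
contact ratio ≈ 1.7000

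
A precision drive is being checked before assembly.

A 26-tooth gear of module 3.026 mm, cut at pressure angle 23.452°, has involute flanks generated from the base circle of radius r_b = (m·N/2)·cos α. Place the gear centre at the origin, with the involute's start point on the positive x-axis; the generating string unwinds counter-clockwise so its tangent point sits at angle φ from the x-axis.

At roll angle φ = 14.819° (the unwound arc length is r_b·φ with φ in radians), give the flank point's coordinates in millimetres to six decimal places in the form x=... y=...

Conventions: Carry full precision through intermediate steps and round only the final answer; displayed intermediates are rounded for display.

recognized (one wheel, involute flank): single-mesh tooth geometry, m = 3.026, N = 26
pitch radius r_p = m·N/2 = 3.026·26/2 = 39.338000
base radius r_b = r_p·cos α = 39.338000·cos 23.452° = 36.088438
roll angle φ = 14.819° = 0.25864034 rad
x = r_b·(cos φ + φ·sin φ) = 37.275391
y = r_b·(sin φ − φ·cos φ) = 0.206741

x=37.275391 y=0.206741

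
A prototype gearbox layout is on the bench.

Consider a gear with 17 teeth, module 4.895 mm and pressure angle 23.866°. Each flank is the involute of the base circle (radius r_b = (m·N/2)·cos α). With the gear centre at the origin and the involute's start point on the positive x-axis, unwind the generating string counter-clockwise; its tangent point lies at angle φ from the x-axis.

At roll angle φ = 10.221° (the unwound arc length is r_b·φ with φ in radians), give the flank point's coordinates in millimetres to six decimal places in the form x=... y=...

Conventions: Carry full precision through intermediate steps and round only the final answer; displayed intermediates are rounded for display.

x=38.650440 y=0.071773

single-mesh involute tooth geometry (17T wheel at module 4.895)
pitch radius r_p = m·N/2 = 4.895·17/2 = 41.607500
base radius r_b = r_p·cos α = 41.607500·cos 23.866° = 38.049818
roll angle φ = 10.221° = 0.17839010 rad
x = r_b·(cos φ + φ·sin φ) = 38.650440
y = r_b·(sin φ − φ·cos φ) = 0.071773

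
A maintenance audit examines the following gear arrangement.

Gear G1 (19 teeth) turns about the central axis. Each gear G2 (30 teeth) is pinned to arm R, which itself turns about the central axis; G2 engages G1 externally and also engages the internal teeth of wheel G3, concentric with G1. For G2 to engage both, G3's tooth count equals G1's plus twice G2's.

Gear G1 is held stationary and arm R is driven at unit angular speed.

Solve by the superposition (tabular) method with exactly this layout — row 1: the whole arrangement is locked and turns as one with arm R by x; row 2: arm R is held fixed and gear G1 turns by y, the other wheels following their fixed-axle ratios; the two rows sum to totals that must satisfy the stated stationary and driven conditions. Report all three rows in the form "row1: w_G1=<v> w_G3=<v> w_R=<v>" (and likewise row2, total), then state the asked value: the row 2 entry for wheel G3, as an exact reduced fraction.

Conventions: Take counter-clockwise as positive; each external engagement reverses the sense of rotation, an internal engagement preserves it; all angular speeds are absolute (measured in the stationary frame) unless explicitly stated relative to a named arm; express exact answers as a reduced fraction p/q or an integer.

row1: w_G1=1 w_G3=1 w_R=1
row2: w_G1=-1 w_G3=19/79 w_R=0
total: w_G1=0 w_G3=98/79 w_R=1
asked value: 19/79

planetary set (19T centre, 30T on arm, 79T internal) — Willis relation
row 1 — lock + rotate with arm: ω_sun = ω_ring = ω_arm = x
row 2 (arm held, sun turns y): ω_ring = −(19/79)·y, ω_arm = 0
boundary: total ω_sun = x + y = 0 and total ω_arm = x = 1  ⇒  y = -1, x = 1
row 2 ring = −(19/79)·(-1) = 19/79
totals (row 1 + row 2): sun 1 + (-1) = 0, ring 1 + 19/79 = 98/79, arm 1 + 0 = 1
asked cell (row2, ring) = 19/79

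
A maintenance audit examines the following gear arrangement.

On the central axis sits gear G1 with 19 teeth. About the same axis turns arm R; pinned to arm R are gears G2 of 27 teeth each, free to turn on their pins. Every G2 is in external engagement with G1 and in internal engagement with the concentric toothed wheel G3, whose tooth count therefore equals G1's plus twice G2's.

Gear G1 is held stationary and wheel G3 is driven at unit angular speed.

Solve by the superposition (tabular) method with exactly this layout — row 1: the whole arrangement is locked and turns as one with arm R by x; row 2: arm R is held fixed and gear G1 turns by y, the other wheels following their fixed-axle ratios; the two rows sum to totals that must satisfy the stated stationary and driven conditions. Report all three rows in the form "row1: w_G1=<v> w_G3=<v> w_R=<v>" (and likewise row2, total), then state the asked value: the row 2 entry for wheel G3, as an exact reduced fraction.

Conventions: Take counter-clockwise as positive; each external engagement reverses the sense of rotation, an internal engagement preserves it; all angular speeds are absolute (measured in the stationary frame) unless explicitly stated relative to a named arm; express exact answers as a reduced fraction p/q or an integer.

row1: w_G1=73/92 w_G3=73/92 w_R=73/92
row2: w_G1=-73/92 w_G3=19/92 w_R=0
total: w_G1=0 w_G3=1 w_R=73/92
asked value: 19/92

class = planetary set [G3 = 19+2·27 = 73; Willis about the carrier]
row 1 (train locked, turned with arm): all members turn x
row 2 — arm fixed, fixed-axis ratios: sun y, ring −(19/73)·y, arm 0
boundary: total ω_sun = x + y = 0 and total ω_ring = x − (19/73)·y = 1  ⇒  y = -73/92, x = 73/92
row 2 ring = −(19/73)·(-73/92) = 19/92
totals (row 1 + row 2): sun 73/92 + (-73/92) = 0, ring 73/92 + 19/92 = 1, arm 73/92 + 0 = 73/92
asked cell (row2, ring) = 19/92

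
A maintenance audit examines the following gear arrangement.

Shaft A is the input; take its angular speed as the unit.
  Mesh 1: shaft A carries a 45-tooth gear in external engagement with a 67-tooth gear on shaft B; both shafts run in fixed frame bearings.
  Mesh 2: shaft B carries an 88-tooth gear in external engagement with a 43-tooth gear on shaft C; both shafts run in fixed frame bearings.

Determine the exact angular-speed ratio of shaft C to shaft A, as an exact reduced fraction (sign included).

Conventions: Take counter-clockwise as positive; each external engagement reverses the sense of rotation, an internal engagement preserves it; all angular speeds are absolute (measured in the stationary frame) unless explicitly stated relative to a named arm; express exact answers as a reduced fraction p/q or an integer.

3960/2881

class = fixed-axis compound train [2 meshes; 2 ratios multiply, 2 sense flips]
mesh 1 [45T→67T]: running ratio 45/67, sense −
mesh 2 [88T→43T]: running ratio 3960/2881, sense +
ω_out/ω_in = 3960/2881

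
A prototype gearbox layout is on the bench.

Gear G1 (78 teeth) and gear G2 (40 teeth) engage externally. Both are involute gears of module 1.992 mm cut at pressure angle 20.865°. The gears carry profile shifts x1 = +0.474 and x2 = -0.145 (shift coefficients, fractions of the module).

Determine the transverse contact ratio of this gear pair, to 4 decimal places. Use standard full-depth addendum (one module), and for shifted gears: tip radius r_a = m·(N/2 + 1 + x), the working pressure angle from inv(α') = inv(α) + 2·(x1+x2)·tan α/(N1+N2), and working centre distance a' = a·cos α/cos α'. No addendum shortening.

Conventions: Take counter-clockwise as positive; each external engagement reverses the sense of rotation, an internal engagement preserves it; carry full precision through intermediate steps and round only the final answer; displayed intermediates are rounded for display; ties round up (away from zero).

topology: single-mesh involute geometry — m = 1.992, 78T/40T pair
base radii: r_b1 = 72.593393, r_b2 = 37.227381
tip radii: r_a1 = 80.624208, r_a2 = 41.543160
inv(α') = inv(20.865°) + 2·(+0.474-0.145)·tan α/(78+40) = 0.01912561  ⇒  α' = 21.66874°
a' = a·cos α / cos α' = 117.5280·cos 20.865°/cos 21.66874° = 118.171456
action lengths: √(r_a1²−r_b1²) = 35.077944, √(r_a2²−r_b2²) = 18.437902
base pitch p_b = π·m·cos α = 5.847663
CR = (35.077944 + 18.437902 − 118.171456·sin 21.66874°)/5.847663 = 1.689949
contact ratio ≈ 1.6899

1.6899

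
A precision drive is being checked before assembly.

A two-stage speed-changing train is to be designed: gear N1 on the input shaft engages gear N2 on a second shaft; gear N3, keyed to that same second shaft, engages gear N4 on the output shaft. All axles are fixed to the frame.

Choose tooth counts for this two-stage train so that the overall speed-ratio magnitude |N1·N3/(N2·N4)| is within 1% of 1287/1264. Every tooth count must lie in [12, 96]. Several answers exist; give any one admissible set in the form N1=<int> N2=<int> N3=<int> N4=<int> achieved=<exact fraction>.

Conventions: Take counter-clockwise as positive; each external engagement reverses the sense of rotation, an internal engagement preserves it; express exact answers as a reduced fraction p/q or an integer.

design class (target 1287/1264): fixed-axis compound train
target = 1287/1264 in lowest terms: an exact hit needs N1·N3 = k·1287 and N2·N4 = k·1264 for one integer k, every count in [12, 96]; additionally prefer no 1:1 stage (N1 ≠ N2, N3 ≠ N4)
k = 1: N1·N3 = 1287 = 33·39, N2·N4 = 1264 = 16·79
achieved = 33·39/(16·79) = 1287/1264; |achieved − target| = 0 ≤ 1287/126400 ✓

N1=33 N2=16 N3=39 N4=79 achieved=1287/1264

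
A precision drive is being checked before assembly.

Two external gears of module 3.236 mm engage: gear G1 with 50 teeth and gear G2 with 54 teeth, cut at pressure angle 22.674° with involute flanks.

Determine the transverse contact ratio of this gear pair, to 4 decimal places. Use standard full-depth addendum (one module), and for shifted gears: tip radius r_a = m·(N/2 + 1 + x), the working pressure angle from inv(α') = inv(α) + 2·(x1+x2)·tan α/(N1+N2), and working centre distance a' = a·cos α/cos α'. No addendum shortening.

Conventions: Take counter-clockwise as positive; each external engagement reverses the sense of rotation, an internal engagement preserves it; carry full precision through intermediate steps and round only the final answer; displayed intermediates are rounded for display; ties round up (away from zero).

1.6315

topology: single-mesh involute geometry — m = 3.236, 50T/54T pair
base radii: r_b1 = 74.647491, r_b2 = 80.619290
tip radii: r_a1 = 84.136000, r_a2 = 90.608000
no profile shift: α' = α, a' = a
action lengths: √(r_a1²−r_b1²) = 38.815185, √(r_a2²−r_b2²) = 41.356254
base pitch p_b = π·m·cos α = 9.380480
CR = (38.815185 + 41.356254 − 168.272000·sin 22.67400°)/9.380480 = 1.631548
contact ratio ≈ 1.6315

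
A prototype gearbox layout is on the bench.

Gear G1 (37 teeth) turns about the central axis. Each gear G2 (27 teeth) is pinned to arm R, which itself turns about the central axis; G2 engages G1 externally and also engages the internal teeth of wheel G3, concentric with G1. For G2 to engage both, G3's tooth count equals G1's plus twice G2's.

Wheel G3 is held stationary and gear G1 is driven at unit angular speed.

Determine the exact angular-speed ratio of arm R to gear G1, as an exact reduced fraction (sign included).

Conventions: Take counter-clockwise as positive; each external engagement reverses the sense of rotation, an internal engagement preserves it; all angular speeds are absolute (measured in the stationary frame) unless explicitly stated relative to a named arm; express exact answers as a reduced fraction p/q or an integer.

37/128

topology: planetary set — G1 37T / G2 27T / G3 91T, arm = carrier (Willis)
ring teeth: 37 + 2·27 = 91
37(ω_sun−ω_arm) = −91(ω_ring−ω_arm),  ω_ring = 0, ω_sun = 1
37(1−ω_arm) = −91(0−ω_arm)  ⇒  128·ω_arm = 37  ⇒  ω_arm = 37/128
ω_out/ω_in = 37/128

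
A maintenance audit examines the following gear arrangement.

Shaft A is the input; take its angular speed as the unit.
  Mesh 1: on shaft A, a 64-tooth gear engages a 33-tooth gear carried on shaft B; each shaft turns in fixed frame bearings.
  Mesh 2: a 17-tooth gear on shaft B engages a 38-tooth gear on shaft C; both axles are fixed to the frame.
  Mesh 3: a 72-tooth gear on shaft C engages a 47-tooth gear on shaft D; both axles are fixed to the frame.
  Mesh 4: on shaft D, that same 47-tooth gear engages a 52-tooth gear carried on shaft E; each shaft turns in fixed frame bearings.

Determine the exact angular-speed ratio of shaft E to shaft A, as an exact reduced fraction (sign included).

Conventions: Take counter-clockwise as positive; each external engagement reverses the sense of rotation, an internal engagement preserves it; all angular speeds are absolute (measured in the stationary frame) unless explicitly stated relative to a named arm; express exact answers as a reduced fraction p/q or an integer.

3264/2717

class = fixed-axis compound train [4 meshes; 4 ratios multiply, 4 sense flips]
mesh 1 [64T→33T]: running ratio 64/33, sense −
mesh 2 [17T→38T]: running ratio 544/627, sense +
mesh 3 [72T→47T]: running ratio 13056/9823, sense −
mesh 4 [47T→52T]: running ratio 3264/2717, sense +
ω_out/ω_in = 3264/2717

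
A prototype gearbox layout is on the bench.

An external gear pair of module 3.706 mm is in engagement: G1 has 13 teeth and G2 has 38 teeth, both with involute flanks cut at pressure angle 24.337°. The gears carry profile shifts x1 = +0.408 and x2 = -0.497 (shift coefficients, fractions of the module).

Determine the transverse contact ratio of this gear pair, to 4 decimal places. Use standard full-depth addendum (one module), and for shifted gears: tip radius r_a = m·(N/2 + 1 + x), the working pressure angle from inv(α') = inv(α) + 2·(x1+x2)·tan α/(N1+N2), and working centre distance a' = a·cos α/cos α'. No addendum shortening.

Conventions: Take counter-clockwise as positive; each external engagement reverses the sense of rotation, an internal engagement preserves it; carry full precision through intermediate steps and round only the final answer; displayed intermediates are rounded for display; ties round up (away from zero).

1.3742

single-mesh involute tooth geometry (13T engaging 38T at module 3.706)
base radii: r_b1 = 21.948387, r_b2 = 64.156825
tip radii: r_a1 = 29.307048, r_a2 = 72.278118
inv(α') = inv(24.337°) + 2·(+0.408-0.497)·tan α/(13+38) = 0.02595559  ⇒  α' = 23.88548°
a' = a·cos α / cos α' = 94.5030·cos 24.337°/cos 23.88548° = 94.170276
action lengths: √(r_a1²−r_b1²) = 19.420900, √(r_a2²−r_b2²) = 33.287057
base pitch p_b = π·m·cos α = 10.608137
CR = (19.420900 + 33.287057 − 94.170276·sin 23.88548°)/10.608137 = 1.374179
contact ratio ≈ 1.3742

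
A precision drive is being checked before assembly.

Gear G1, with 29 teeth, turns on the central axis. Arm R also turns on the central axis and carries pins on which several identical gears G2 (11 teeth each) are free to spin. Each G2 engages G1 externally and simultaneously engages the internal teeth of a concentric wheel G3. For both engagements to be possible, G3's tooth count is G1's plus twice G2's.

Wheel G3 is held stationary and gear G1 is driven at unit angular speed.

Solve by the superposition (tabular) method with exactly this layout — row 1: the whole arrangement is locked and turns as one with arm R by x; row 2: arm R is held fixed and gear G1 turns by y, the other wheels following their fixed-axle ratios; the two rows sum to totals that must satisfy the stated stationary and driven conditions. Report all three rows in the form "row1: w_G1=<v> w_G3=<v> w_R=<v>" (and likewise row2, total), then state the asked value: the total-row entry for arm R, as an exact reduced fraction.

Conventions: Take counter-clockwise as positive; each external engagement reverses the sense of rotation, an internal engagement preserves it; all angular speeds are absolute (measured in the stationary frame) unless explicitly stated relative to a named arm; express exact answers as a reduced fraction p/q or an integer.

topology: planetary set — G1 29T / G2 11T / G3 51T, arm = carrier (Willis)
superposition row 1 [locked train]: every member turns x
row 2: sun turns y, ring = −(29/51)·y, arm 0
boundary: total ω_ring = x − (29/51)·y = 0 and total ω_sun = x + y = 1  ⇒  y = 51/80, x = 29/80
row 2 ring = −(29/51)·51/80 = -29/80
totals (row 1 + row 2): sun 29/80 + 51/80 = 1, ring 29/80 + (-29/80) = 0, arm 29/80 + 0 = 29/80
asked cell (total, arm) = 29/80

row1: w_G1=29/80 w_G3=29/80 w_R=29/80
row2: w_G1=51/80 w_G3=-29/80 w_R=0
total: w_G1=1 w_G3=0 w_R=29/80
asked value: 29/80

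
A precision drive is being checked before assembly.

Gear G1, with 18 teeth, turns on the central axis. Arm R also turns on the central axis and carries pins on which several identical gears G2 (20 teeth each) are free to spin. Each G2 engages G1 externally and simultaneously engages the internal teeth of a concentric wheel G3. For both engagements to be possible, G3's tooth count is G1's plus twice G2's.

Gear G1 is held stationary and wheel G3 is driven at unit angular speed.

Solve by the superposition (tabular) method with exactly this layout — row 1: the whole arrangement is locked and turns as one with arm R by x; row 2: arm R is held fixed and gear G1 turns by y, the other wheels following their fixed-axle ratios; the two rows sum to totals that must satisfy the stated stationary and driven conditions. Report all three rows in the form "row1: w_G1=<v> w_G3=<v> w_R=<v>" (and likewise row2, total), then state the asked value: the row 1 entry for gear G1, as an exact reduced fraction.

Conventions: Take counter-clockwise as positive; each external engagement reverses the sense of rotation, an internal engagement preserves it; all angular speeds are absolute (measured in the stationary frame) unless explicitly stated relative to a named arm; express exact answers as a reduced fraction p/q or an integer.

recognized (axles ride arm R): planetary set, 18/20/58 teeth
row 1: whole set turns with the arm by x
superposition row 2 [arm held]: sun y, ring −(18/58)·y, arm 0
boundary: total ω_sun = x + y = 0 and total ω_ring = x − (18/58)·y = 1  ⇒  y = -29/38, x = 29/38
row 2 ring = −(18/58)·(-29/38) = 9/38
totals (row 1 + row 2): sun 29/38 + (-29/38) = 0, ring 29/38 + 9/38 = 1, arm 29/38 + 0 = 29/38
asked cell (row1, sun) = 29/38

row1: w_G1=29/38 w_G3=29/38 w_R=29/38
row2: w_G1=-29/38 w_G3=9/38 w_R=0
total: w_G1=0 w_G3=1 w_R=29/38
asked value: 29/38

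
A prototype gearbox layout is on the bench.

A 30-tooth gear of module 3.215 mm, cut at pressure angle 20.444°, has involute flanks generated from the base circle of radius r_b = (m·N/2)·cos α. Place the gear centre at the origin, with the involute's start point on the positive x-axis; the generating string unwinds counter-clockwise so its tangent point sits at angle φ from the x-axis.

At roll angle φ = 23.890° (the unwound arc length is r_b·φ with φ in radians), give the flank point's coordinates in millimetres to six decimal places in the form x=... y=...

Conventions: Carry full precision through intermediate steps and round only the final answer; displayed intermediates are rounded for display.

x=48.946451 y=1.073021

class = single-mesh tooth geometry [base-circle involute, m = 3.215, 30T]
pitch radius r_p = m·N/2 = 3.215·30/2 = 48.225000
base radius r_b = r_p·cos α = 48.225000·cos 20.444° = 45.187502
roll angle φ = 23.890° = 0.41695916 rad
x = r_b·(cos φ + φ·sin φ) = 48.946451
y = r_b·(sin φ − φ·cos φ) = 1.073021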